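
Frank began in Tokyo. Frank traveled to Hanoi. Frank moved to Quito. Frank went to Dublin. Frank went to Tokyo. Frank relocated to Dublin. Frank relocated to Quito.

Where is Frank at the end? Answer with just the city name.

Answer: Quito

Derivation:
Tracking Frank's location:
Start: Frank is in Tokyo.
After move 1: Tokyo -> Hanoi. Frank is in Hanoi.
After move 2: Hanoi -> Quito. Frank is in Quito.
After move 3: Quito -> Dublin. Frank is in Dublin.
After move 4: Dublin -> Tokyo. Frank is in Tokyo.
After move 5: Tokyo -> Dublin. Frank is in Dublin.
After move 6: Dublin -> Quito. Frank is in Quito.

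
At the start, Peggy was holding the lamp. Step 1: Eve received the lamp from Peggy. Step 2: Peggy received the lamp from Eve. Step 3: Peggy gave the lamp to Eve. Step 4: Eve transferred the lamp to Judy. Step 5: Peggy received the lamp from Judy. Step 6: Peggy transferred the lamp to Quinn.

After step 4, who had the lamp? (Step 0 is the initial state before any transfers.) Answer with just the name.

Answer: Judy

Derivation:
Tracking the lamp holder through step 4:
After step 0 (start): Peggy
After step 1: Eve
After step 2: Peggy
After step 3: Eve
After step 4: Judy

At step 4, the holder is Judy.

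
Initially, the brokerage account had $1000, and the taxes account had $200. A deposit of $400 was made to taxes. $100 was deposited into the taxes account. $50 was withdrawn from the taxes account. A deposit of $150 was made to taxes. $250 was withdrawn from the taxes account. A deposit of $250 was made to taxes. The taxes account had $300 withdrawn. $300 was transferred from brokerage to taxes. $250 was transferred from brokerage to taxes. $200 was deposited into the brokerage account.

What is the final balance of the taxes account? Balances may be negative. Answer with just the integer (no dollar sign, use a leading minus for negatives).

Tracking account balances step by step:
Start: brokerage=1000, taxes=200
Event 1 (deposit 400 to taxes): taxes: 200 + 400 = 600. Balances: brokerage=1000, taxes=600
Event 2 (deposit 100 to taxes): taxes: 600 + 100 = 700. Balances: brokerage=1000, taxes=700
Event 3 (withdraw 50 from taxes): taxes: 700 - 50 = 650. Balances: brokerage=1000, taxes=650
Event 4 (deposit 150 to taxes): taxes: 650 + 150 = 800. Balances: brokerage=1000, taxes=800
Event 5 (withdraw 250 from taxes): taxes: 800 - 250 = 550. Balances: brokerage=1000, taxes=550
Event 6 (deposit 250 to taxes): taxes: 550 + 250 = 800. Balances: brokerage=1000, taxes=800
Event 7 (withdraw 300 from taxes): taxes: 800 - 300 = 500. Balances: brokerage=1000, taxes=500
Event 8 (transfer 300 brokerage -> taxes): brokerage: 1000 - 300 = 700, taxes: 500 + 300 = 800. Balances: brokerage=700, taxes=800
Event 9 (transfer 250 brokerage -> taxes): brokerage: 700 - 250 = 450, taxes: 800 + 250 = 1050. Balances: brokerage=450, taxes=1050
Event 10 (deposit 200 to brokerage): brokerage: 450 + 200 = 650. Balances: brokerage=650, taxes=1050

Final balance of taxes: 1050

Answer: 1050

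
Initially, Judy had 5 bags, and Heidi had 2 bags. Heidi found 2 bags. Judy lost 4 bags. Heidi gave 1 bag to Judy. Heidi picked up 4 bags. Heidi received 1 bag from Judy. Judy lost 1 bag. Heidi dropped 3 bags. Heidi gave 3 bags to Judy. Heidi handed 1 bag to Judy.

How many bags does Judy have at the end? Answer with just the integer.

Answer: 4

Derivation:
Tracking counts step by step:
Start: Judy=5, Heidi=2
Event 1 (Heidi +2): Heidi: 2 -> 4. State: Judy=5, Heidi=4
Event 2 (Judy -4): Judy: 5 -> 1. State: Judy=1, Heidi=4
Event 3 (Heidi -> Judy, 1): Heidi: 4 -> 3, Judy: 1 -> 2. State: Judy=2, Heidi=3
Event 4 (Heidi +4): Heidi: 3 -> 7. State: Judy=2, Heidi=7
Event 5 (Judy -> Heidi, 1): Judy: 2 -> 1, Heidi: 7 -> 8. State: Judy=1, Heidi=8
Event 6 (Judy -1): Judy: 1 -> 0. State: Judy=0, Heidi=8
Event 7 (Heidi -3): Heidi: 8 -> 5. State: Judy=0, Heidi=5
Event 8 (Heidi -> Judy, 3): Heidi: 5 -> 2, Judy: 0 -> 3. State: Judy=3, Heidi=2
Event 9 (Heidi -> Judy, 1): Heidi: 2 -> 1, Judy: 3 -> 4. State: Judy=4, Heidi=1

Judy's final count: 4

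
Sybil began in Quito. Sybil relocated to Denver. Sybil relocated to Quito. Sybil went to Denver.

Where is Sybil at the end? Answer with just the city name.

Answer: Denver

Derivation:
Tracking Sybil's location:
Start: Sybil is in Quito.
After move 1: Quito -> Denver. Sybil is in Denver.
After move 2: Denver -> Quito. Sybil is in Quito.
After move 3: Quito -> Denver. Sybil is in Denver.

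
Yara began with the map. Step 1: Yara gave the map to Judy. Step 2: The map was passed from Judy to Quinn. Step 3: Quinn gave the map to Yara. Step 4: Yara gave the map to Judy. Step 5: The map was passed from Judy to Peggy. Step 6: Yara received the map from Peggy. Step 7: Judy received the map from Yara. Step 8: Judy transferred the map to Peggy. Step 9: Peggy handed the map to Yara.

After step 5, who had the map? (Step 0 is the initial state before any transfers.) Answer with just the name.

Tracking the map holder through step 5:
After step 0 (start): Yara
After step 1: Judy
After step 2: Quinn
After step 3: Yara
After step 4: Judy
After step 5: Peggy

At step 5, the holder is Peggy.

Answer: Peggy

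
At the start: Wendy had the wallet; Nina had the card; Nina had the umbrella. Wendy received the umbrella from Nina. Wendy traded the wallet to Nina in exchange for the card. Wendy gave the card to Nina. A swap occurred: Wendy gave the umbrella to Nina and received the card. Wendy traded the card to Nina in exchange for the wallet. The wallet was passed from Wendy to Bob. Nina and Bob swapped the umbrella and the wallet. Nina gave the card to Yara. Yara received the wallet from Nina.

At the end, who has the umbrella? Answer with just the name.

Answer: Bob

Derivation:
Tracking all object holders:
Start: wallet:Wendy, card:Nina, umbrella:Nina
Event 1 (give umbrella: Nina -> Wendy). State: wallet:Wendy, card:Nina, umbrella:Wendy
Event 2 (swap wallet<->card: now wallet:Nina, card:Wendy). State: wallet:Nina, card:Wendy, umbrella:Wendy
Event 3 (give card: Wendy -> Nina). State: wallet:Nina, card:Nina, umbrella:Wendy
Event 4 (swap umbrella<->card: now umbrella:Nina, card:Wendy). State: wallet:Nina, card:Wendy, umbrella:Nina
Event 5 (swap card<->wallet: now card:Nina, wallet:Wendy). State: wallet:Wendy, card:Nina, umbrella:Nina
Event 6 (give wallet: Wendy -> Bob). State: wallet:Bob, card:Nina, umbrella:Nina
Event 7 (swap umbrella<->wallet: now umbrella:Bob, wallet:Nina). State: wallet:Nina, card:Nina, umbrella:Bob
Event 8 (give card: Nina -> Yara). State: wallet:Nina, card:Yara, umbrella:Bob
Event 9 (give wallet: Nina -> Yara). State: wallet:Yara, card:Yara, umbrella:Bob

Final state: wallet:Yara, card:Yara, umbrella:Bob
The umbrella is held by Bob.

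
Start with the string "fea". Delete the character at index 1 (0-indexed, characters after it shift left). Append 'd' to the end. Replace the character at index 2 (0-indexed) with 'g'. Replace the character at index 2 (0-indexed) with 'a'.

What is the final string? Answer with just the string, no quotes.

Answer: faa

Derivation:
Applying each edit step by step:
Start: "fea"
Op 1 (delete idx 1 = 'e'): "fea" -> "fa"
Op 2 (append 'd'): "fa" -> "fad"
Op 3 (replace idx 2: 'd' -> 'g'): "fad" -> "fag"
Op 4 (replace idx 2: 'g' -> 'a'): "fag" -> "faa"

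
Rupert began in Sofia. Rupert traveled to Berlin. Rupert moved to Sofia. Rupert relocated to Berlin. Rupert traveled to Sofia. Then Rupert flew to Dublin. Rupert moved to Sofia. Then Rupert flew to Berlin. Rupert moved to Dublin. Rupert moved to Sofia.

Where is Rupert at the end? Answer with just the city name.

Tracking Rupert's location:
Start: Rupert is in Sofia.
After move 1: Sofia -> Berlin. Rupert is in Berlin.
After move 2: Berlin -> Sofia. Rupert is in Sofia.
After move 3: Sofia -> Berlin. Rupert is in Berlin.
After move 4: Berlin -> Sofia. Rupert is in Sofia.
After move 5: Sofia -> Dublin. Rupert is in Dublin.
After move 6: Dublin -> Sofia. Rupert is in Sofia.
After move 7: Sofia -> Berlin. Rupert is in Berlin.
After move 8: Berlin -> Dublin. Rupert is in Dublin.
After move 9: Dublin -> Sofia. Rupert is in Sofia.

Answer: Sofia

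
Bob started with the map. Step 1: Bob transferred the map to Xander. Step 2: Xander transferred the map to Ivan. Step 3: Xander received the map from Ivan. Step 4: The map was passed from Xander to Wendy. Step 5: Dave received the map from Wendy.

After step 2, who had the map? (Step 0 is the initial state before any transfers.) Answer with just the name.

Tracking the map holder through step 2:
After step 0 (start): Bob
After step 1: Xander
After step 2: Ivan

At step 2, the holder is Ivan.

Answer: Ivan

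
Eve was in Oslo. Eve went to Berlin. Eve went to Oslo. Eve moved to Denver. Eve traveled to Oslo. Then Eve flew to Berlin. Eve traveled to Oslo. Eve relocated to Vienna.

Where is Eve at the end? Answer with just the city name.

Answer: Vienna

Derivation:
Tracking Eve's location:
Start: Eve is in Oslo.
After move 1: Oslo -> Berlin. Eve is in Berlin.
After move 2: Berlin -> Oslo. Eve is in Oslo.
After move 3: Oslo -> Denver. Eve is in Denver.
After move 4: Denver -> Oslo. Eve is in Oslo.
After move 5: Oslo -> Berlin. Eve is in Berlin.
After move 6: Berlin -> Oslo. Eve is in Oslo.
After move 7: Oslo -> Vienna. Eve is in Vienna.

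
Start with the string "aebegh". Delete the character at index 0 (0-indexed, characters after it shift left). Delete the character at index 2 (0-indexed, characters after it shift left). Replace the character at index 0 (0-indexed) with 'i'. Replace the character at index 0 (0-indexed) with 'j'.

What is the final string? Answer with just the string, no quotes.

Applying each edit step by step:
Start: "aebegh"
Op 1 (delete idx 0 = 'a'): "aebegh" -> "ebegh"
Op 2 (delete idx 2 = 'e'): "ebegh" -> "ebgh"
Op 3 (replace idx 0: 'e' -> 'i'): "ebgh" -> "ibgh"
Op 4 (replace idx 0: 'i' -> 'j'): "ibgh" -> "jbgh"

Answer: jbgh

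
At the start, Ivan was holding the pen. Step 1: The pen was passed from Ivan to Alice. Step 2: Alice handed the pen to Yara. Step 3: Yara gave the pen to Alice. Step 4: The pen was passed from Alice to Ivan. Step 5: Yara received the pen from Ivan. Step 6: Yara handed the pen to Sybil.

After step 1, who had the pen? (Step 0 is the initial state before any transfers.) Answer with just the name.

Tracking the pen holder through step 1:
After step 0 (start): Ivan
After step 1: Alice

At step 1, the holder is Alice.

Answer: Alice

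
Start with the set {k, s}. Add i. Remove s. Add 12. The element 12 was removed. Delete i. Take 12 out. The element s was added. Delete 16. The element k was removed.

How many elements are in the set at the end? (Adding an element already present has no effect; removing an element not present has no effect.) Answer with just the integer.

Answer: 1

Derivation:
Tracking the set through each operation:
Start: {k, s}
Event 1 (add i): added. Set: {i, k, s}
Event 2 (remove s): removed. Set: {i, k}
Event 3 (add 12): added. Set: {12, i, k}
Event 4 (remove 12): removed. Set: {i, k}
Event 5 (remove i): removed. Set: {k}
Event 6 (remove 12): not present, no change. Set: {k}
Event 7 (add s): added. Set: {k, s}
Event 8 (remove 16): not present, no change. Set: {k, s}
Event 9 (remove k): removed. Set: {s}

Final set: {s} (size 1)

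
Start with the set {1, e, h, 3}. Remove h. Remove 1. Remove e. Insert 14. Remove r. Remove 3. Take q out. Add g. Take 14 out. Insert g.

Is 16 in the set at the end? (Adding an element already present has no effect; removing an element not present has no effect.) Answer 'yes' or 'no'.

Answer: no

Derivation:
Tracking the set through each operation:
Start: {1, 3, e, h}
Event 1 (remove h): removed. Set: {1, 3, e}
Event 2 (remove 1): removed. Set: {3, e}
Event 3 (remove e): removed. Set: {3}
Event 4 (add 14): added. Set: {14, 3}
Event 5 (remove r): not present, no change. Set: {14, 3}
Event 6 (remove 3): removed. Set: {14}
Event 7 (remove q): not present, no change. Set: {14}
Event 8 (add g): added. Set: {14, g}
Event 9 (remove 14): removed. Set: {g}
Event 10 (add g): already present, no change. Set: {g}

Final set: {g} (size 1)
16 is NOT in the final set.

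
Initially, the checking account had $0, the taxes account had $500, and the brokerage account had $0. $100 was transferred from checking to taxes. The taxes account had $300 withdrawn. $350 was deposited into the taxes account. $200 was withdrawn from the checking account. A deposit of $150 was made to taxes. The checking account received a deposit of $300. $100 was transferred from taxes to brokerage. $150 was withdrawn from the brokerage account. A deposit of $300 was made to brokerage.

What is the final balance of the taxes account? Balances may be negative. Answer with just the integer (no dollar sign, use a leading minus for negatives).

Answer: 700

Derivation:
Tracking account balances step by step:
Start: checking=0, taxes=500, brokerage=0
Event 1 (transfer 100 checking -> taxes): checking: 0 - 100 = -100, taxes: 500 + 100 = 600. Balances: checking=-100, taxes=600, brokerage=0
Event 2 (withdraw 300 from taxes): taxes: 600 - 300 = 300. Balances: checking=-100, taxes=300, brokerage=0
Event 3 (deposit 350 to taxes): taxes: 300 + 350 = 650. Balances: checking=-100, taxes=650, brokerage=0
Event 4 (withdraw 200 from checking): checking: -100 - 200 = -300. Balances: checking=-300, taxes=650, brokerage=0
Event 5 (deposit 150 to taxes): taxes: 650 + 150 = 800. Balances: checking=-300, taxes=800, brokerage=0
Event 6 (deposit 300 to checking): checking: -300 + 300 = 0. Balances: checking=0, taxes=800, brokerage=0
Event 7 (transfer 100 taxes -> brokerage): taxes: 800 - 100 = 700, brokerage: 0 + 100 = 100. Balances: checking=0, taxes=700, brokerage=100
Event 8 (withdraw 150 from brokerage): brokerage: 100 - 150 = -50. Balances: checking=0, taxes=700, brokerage=-50
Event 9 (deposit 300 to brokerage): brokerage: -50 + 300 = 250. Balances: checking=0, taxes=700, brokerage=250

Final balance of taxes: 700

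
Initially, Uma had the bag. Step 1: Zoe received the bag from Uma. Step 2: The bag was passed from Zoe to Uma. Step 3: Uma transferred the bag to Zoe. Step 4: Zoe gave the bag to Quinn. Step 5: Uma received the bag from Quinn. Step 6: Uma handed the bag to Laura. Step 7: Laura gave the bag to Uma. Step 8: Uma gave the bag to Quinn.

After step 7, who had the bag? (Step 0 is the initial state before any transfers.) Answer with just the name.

Tracking the bag holder through step 7:
After step 0 (start): Uma
After step 1: Zoe
After step 2: Uma
After step 3: Zoe
After step 4: Quinn
After step 5: Uma
After step 6: Laura
After step 7: Uma

At step 7, the holder is Uma.

Answer: Uma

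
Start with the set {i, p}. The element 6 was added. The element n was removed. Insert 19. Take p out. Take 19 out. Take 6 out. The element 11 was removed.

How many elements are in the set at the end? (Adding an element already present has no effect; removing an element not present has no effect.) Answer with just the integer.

Tracking the set through each operation:
Start: {i, p}
Event 1 (add 6): added. Set: {6, i, p}
Event 2 (remove n): not present, no change. Set: {6, i, p}
Event 3 (add 19): added. Set: {19, 6, i, p}
Event 4 (remove p): removed. Set: {19, 6, i}
Event 5 (remove 19): removed. Set: {6, i}
Event 6 (remove 6): removed. Set: {i}
Event 7 (remove 11): not present, no change. Set: {i}

Final set: {i} (size 1)

Answer: 1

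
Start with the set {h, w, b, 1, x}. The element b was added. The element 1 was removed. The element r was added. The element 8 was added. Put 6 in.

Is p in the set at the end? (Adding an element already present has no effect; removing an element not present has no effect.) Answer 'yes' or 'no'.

Tracking the set through each operation:
Start: {1, b, h, w, x}
Event 1 (add b): already present, no change. Set: {1, b, h, w, x}
Event 2 (remove 1): removed. Set: {b, h, w, x}
Event 3 (add r): added. Set: {b, h, r, w, x}
Event 4 (add 8): added. Set: {8, b, h, r, w, x}
Event 5 (add 6): added. Set: {6, 8, b, h, r, w, x}

Final set: {6, 8, b, h, r, w, x} (size 7)
p is NOT in the final set.

Answer: no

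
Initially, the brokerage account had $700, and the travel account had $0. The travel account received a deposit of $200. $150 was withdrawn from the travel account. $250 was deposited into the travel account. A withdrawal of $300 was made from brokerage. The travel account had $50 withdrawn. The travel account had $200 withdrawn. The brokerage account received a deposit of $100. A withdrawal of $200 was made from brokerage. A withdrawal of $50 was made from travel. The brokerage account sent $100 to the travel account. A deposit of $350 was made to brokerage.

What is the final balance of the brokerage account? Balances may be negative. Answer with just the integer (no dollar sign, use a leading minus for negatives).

Tracking account balances step by step:
Start: brokerage=700, travel=0
Event 1 (deposit 200 to travel): travel: 0 + 200 = 200. Balances: brokerage=700, travel=200
Event 2 (withdraw 150 from travel): travel: 200 - 150 = 50. Balances: brokerage=700, travel=50
Event 3 (deposit 250 to travel): travel: 50 + 250 = 300. Balances: brokerage=700, travel=300
Event 4 (withdraw 300 from brokerage): brokerage: 700 - 300 = 400. Balances: brokerage=400, travel=300
Event 5 (withdraw 50 from travel): travel: 300 - 50 = 250. Balances: brokerage=400, travel=250
Event 6 (withdraw 200 from travel): travel: 250 - 200 = 50. Balances: brokerage=400, travel=50
Event 7 (deposit 100 to brokerage): brokerage: 400 + 100 = 500. Balances: brokerage=500, travel=50
Event 8 (withdraw 200 from brokerage): brokerage: 500 - 200 = 300. Balances: brokerage=300, travel=50
Event 9 (withdraw 50 from travel): travel: 50 - 50 = 0. Balances: brokerage=300, travel=0
Event 10 (transfer 100 brokerage -> travel): brokerage: 300 - 100 = 200, travel: 0 + 100 = 100. Balances: brokerage=200, travel=100
Event 11 (deposit 350 to brokerage): brokerage: 200 + 350 = 550. Balances: brokerage=550, travel=100

Final balance of brokerage: 550

Answer: 550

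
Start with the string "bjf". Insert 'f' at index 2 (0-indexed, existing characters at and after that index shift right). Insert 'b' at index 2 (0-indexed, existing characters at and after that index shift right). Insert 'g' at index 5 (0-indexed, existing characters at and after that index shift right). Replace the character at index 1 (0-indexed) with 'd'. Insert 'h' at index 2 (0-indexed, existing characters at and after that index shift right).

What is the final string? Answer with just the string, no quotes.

Answer: bdhbffg

Derivation:
Applying each edit step by step:
Start: "bjf"
Op 1 (insert 'f' at idx 2): "bjf" -> "bjff"
Op 2 (insert 'b' at idx 2): "bjff" -> "bjbff"
Op 3 (insert 'g' at idx 5): "bjbff" -> "bjbffg"
Op 4 (replace idx 1: 'j' -> 'd'): "bjbffg" -> "bdbffg"
Op 5 (insert 'h' at idx 2): "bdbffg" -> "bdhbffg"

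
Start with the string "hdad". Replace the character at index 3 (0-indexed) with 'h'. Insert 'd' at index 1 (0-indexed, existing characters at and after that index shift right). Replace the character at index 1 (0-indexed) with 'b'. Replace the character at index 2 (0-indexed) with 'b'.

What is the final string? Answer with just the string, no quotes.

Answer: hbbah

Derivation:
Applying each edit step by step:
Start: "hdad"
Op 1 (replace idx 3: 'd' -> 'h'): "hdad" -> "hdah"
Op 2 (insert 'd' at idx 1): "hdah" -> "hddah"
Op 3 (replace idx 1: 'd' -> 'b'): "hddah" -> "hbdah"
Op 4 (replace idx 2: 'd' -> 'b'): "hbdah" -> "hbbah"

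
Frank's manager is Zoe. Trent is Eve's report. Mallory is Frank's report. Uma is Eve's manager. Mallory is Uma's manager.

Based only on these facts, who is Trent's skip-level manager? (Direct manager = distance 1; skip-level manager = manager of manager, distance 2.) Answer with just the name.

Answer: Uma

Derivation:
Reconstructing the manager chain from the given facts:
  Zoe -> Frank -> Mallory -> Uma -> Eve -> Trent
(each arrow means 'manager of the next')
Positions in the chain (0 = top):
  position of Zoe: 0
  position of Frank: 1
  position of Mallory: 2
  position of Uma: 3
  position of Eve: 4
  position of Trent: 5

Trent is at position 5; the skip-level manager is 2 steps up the chain, i.e. position 3: Uma.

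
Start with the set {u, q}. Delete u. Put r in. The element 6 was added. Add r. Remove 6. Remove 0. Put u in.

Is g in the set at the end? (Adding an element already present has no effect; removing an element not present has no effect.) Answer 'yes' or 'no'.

Answer: no

Derivation:
Tracking the set through each operation:
Start: {q, u}
Event 1 (remove u): removed. Set: {q}
Event 2 (add r): added. Set: {q, r}
Event 3 (add 6): added. Set: {6, q, r}
Event 4 (add r): already present, no change. Set: {6, q, r}
Event 5 (remove 6): removed. Set: {q, r}
Event 6 (remove 0): not present, no change. Set: {q, r}
Event 7 (add u): added. Set: {q, r, u}

Final set: {q, r, u} (size 3)
g is NOT in the final set.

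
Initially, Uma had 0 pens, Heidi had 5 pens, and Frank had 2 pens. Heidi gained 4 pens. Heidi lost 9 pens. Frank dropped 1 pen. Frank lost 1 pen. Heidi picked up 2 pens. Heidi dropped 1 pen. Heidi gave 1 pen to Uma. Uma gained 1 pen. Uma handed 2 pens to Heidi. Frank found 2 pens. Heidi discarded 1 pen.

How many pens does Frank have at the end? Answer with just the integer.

Answer: 2

Derivation:
Tracking counts step by step:
Start: Uma=0, Heidi=5, Frank=2
Event 1 (Heidi +4): Heidi: 5 -> 9. State: Uma=0, Heidi=9, Frank=2
Event 2 (Heidi -9): Heidi: 9 -> 0. State: Uma=0, Heidi=0, Frank=2
Event 3 (Frank -1): Frank: 2 -> 1. State: Uma=0, Heidi=0, Frank=1
Event 4 (Frank -1): Frank: 1 -> 0. State: Uma=0, Heidi=0, Frank=0
Event 5 (Heidi +2): Heidi: 0 -> 2. State: Uma=0, Heidi=2, Frank=0
Event 6 (Heidi -1): Heidi: 2 -> 1. State: Uma=0, Heidi=1, Frank=0
Event 7 (Heidi -> Uma, 1): Heidi: 1 -> 0, Uma: 0 -> 1. State: Uma=1, Heidi=0, Frank=0
Event 8 (Uma +1): Uma: 1 -> 2. State: Uma=2, Heidi=0, Frank=0
Event 9 (Uma -> Heidi, 2): Uma: 2 -> 0, Heidi: 0 -> 2. State: Uma=0, Heidi=2, Frank=0
Event 10 (Frank +2): Frank: 0 -> 2. State: Uma=0, Heidi=2, Frank=2
Event 11 (Heidi -1): Heidi: 2 -> 1. State: Uma=0, Heidi=1, Frank=2

Frank's final count: 2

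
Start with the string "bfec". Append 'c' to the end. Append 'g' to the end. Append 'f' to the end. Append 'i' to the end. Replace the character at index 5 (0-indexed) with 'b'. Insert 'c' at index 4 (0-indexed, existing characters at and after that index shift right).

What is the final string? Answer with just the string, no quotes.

Answer: bfecccbfi

Derivation:
Applying each edit step by step:
Start: "bfec"
Op 1 (append 'c'): "bfec" -> "bfecc"
Op 2 (append 'g'): "bfecc" -> "bfeccg"
Op 3 (append 'f'): "bfeccg" -> "bfeccgf"
Op 4 (append 'i'): "bfeccgf" -> "bfeccgfi"
Op 5 (replace idx 5: 'g' -> 'b'): "bfeccgfi" -> "bfeccbfi"
Op 6 (insert 'c' at idx 4): "bfeccbfi" -> "bfecccbfi"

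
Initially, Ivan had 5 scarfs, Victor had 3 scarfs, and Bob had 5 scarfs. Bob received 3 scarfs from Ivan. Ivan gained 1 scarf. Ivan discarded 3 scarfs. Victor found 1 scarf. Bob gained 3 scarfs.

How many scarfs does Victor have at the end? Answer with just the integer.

Tracking counts step by step:
Start: Ivan=5, Victor=3, Bob=5
Event 1 (Ivan -> Bob, 3): Ivan: 5 -> 2, Bob: 5 -> 8. State: Ivan=2, Victor=3, Bob=8
Event 2 (Ivan +1): Ivan: 2 -> 3. State: Ivan=3, Victor=3, Bob=8
Event 3 (Ivan -3): Ivan: 3 -> 0. State: Ivan=0, Victor=3, Bob=8
Event 4 (Victor +1): Victor: 3 -> 4. State: Ivan=0, Victor=4, Bob=8
Event 5 (Bob +3): Bob: 8 -> 11. State: Ivan=0, Victor=4, Bob=11

Victor's final count: 4

Answer: 4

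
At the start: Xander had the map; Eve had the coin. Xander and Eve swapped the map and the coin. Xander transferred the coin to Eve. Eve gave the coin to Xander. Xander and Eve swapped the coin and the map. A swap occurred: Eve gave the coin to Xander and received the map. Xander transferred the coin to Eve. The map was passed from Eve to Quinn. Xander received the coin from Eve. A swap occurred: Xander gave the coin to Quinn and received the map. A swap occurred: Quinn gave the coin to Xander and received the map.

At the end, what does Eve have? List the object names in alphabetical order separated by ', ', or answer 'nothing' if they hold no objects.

Answer: nothing

Derivation:
Tracking all object holders:
Start: map:Xander, coin:Eve
Event 1 (swap map<->coin: now map:Eve, coin:Xander). State: map:Eve, coin:Xander
Event 2 (give coin: Xander -> Eve). State: map:Eve, coin:Eve
Event 3 (give coin: Eve -> Xander). State: map:Eve, coin:Xander
Event 4 (swap coin<->map: now coin:Eve, map:Xander). State: map:Xander, coin:Eve
Event 5 (swap coin<->map: now coin:Xander, map:Eve). State: map:Eve, coin:Xander
Event 6 (give coin: Xander -> Eve). State: map:Eve, coin:Eve
Event 7 (give map: Eve -> Quinn). State: map:Quinn, coin:Eve
Event 8 (give coin: Eve -> Xander). State: map:Quinn, coin:Xander
Event 9 (swap coin<->map: now coin:Quinn, map:Xander). State: map:Xander, coin:Quinn
Event 10 (swap coin<->map: now coin:Xander, map:Quinn). State: map:Quinn, coin:Xander

Final state: map:Quinn, coin:Xander
Eve holds: (nothing).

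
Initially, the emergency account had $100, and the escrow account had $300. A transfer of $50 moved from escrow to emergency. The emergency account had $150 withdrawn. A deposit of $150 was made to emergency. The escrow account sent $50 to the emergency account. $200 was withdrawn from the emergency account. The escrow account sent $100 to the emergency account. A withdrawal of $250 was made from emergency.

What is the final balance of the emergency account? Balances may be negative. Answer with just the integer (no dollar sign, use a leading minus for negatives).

Tracking account balances step by step:
Start: emergency=100, escrow=300
Event 1 (transfer 50 escrow -> emergency): escrow: 300 - 50 = 250, emergency: 100 + 50 = 150. Balances: emergency=150, escrow=250
Event 2 (withdraw 150 from emergency): emergency: 150 - 150 = 0. Balances: emergency=0, escrow=250
Event 3 (deposit 150 to emergency): emergency: 0 + 150 = 150. Balances: emergency=150, escrow=250
Event 4 (transfer 50 escrow -> emergency): escrow: 250 - 50 = 200, emergency: 150 + 50 = 200. Balances: emergency=200, escrow=200
Event 5 (withdraw 200 from emergency): emergency: 200 - 200 = 0. Balances: emergency=0, escrow=200
Event 6 (transfer 100 escrow -> emergency): escrow: 200 - 100 = 100, emergency: 0 + 100 = 100. Balances: emergency=100, escrow=100
Event 7 (withdraw 250 from emergency): emergency: 100 - 250 = -150. Balances: emergency=-150, escrow=100

Final balance of emergency: -150

Answer: -150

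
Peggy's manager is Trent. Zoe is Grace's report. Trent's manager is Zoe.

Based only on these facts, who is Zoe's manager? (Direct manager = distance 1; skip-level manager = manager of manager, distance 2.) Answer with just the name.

Answer: Grace

Derivation:
Reconstructing the manager chain from the given facts:
  Grace -> Zoe -> Trent -> Peggy
(each arrow means 'manager of the next')
Positions in the chain (0 = top):
  position of Grace: 0
  position of Zoe: 1
  position of Trent: 2
  position of Peggy: 3

Zoe is at position 1; the manager is 1 step up the chain, i.e. position 0: Grace.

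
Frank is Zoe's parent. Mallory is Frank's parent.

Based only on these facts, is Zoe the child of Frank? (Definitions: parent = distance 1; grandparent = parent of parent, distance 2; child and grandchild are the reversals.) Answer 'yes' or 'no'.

Reconstructing the parent chain from the given facts:
  Mallory -> Frank -> Zoe
(each arrow means 'parent of the next')
Positions in the chain (0 = top):
  position of Mallory: 0
  position of Frank: 1
  position of Zoe: 2

Zoe is at position 2, Frank is at position 1; signed distance (j - i) = -1.
'child' requires j - i = -1. Actual distance is -1, so the relation HOLDS.

Answer: yes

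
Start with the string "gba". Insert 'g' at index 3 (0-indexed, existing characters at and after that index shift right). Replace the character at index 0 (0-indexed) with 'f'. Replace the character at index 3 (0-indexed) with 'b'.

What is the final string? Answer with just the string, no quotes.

Applying each edit step by step:
Start: "gba"
Op 1 (insert 'g' at idx 3): "gba" -> "gbag"
Op 2 (replace idx 0: 'g' -> 'f'): "gbag" -> "fbag"
Op 3 (replace idx 3: 'g' -> 'b'): "fbag" -> "fbab"

Answer: fbab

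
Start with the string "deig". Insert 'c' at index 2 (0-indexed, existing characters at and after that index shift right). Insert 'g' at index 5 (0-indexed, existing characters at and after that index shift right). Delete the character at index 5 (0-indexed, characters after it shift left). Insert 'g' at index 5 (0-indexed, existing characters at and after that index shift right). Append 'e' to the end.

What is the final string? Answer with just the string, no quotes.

Applying each edit step by step:
Start: "deig"
Op 1 (insert 'c' at idx 2): "deig" -> "decig"
Op 2 (insert 'g' at idx 5): "decig" -> "decigg"
Op 3 (delete idx 5 = 'g'): "decigg" -> "decig"
Op 4 (insert 'g' at idx 5): "decig" -> "decigg"
Op 5 (append 'e'): "decigg" -> "decigge"

Answer: decigge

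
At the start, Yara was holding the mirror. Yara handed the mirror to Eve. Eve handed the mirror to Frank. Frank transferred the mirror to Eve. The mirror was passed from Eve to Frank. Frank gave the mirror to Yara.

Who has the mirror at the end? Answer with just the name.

Answer: Yara

Derivation:
Tracking the mirror through each event:
Start: Yara has the mirror.
After event 1: Eve has the mirror.
After event 2: Frank has the mirror.
After event 3: Eve has the mirror.
After event 4: Frank has the mirror.
After event 5: Yara has the mirror.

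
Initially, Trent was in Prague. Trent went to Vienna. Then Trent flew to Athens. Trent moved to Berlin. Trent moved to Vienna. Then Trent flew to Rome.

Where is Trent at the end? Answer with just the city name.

Tracking Trent's location:
Start: Trent is in Prague.
After move 1: Prague -> Vienna. Trent is in Vienna.
After move 2: Vienna -> Athens. Trent is in Athens.
After move 3: Athens -> Berlin. Trent is in Berlin.
After move 4: Berlin -> Vienna. Trent is in Vienna.
After move 5: Vienna -> Rome. Trent is in Rome.

Answer: Rome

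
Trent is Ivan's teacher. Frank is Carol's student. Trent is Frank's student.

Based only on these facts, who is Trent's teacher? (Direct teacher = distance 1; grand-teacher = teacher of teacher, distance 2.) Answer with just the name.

Answer: Frank

Derivation:
Reconstructing the teacher chain from the given facts:
  Carol -> Frank -> Trent -> Ivan
(each arrow means 'teacher of the next')
Positions in the chain (0 = top):
  position of Carol: 0
  position of Frank: 1
  position of Trent: 2
  position of Ivan: 3

Trent is at position 2; the teacher is 1 step up the chain, i.e. position 1: Frank.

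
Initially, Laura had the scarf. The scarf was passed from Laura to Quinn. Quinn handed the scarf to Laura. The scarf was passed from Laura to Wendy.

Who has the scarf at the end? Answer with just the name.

Answer: Wendy

Derivation:
Tracking the scarf through each event:
Start: Laura has the scarf.
After event 1: Quinn has the scarf.
After event 2: Laura has the scarf.
After event 3: Wendy has the scarf.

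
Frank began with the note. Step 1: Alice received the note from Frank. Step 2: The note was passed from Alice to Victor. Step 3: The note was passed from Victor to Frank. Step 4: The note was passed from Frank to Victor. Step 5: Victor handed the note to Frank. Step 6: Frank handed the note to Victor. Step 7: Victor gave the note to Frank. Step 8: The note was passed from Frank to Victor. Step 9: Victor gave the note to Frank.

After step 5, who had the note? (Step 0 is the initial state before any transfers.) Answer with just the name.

Tracking the note holder through step 5:
After step 0 (start): Frank
After step 1: Alice
After step 2: Victor
After step 3: Frank
After step 4: Victor
After step 5: Frank

At step 5, the holder is Frank.

Answer: Frank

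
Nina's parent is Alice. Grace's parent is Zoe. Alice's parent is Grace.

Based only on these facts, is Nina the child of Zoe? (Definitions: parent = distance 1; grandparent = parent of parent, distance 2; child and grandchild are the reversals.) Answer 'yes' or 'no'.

Answer: no

Derivation:
Reconstructing the parent chain from the given facts:
  Zoe -> Grace -> Alice -> Nina
(each arrow means 'parent of the next')
Positions in the chain (0 = top):
  position of Zoe: 0
  position of Grace: 1
  position of Alice: 2
  position of Nina: 3

Nina is at position 3, Zoe is at position 0; signed distance (j - i) = -3.
'child' requires j - i = -1. Actual distance is -3, so the relation does NOT hold.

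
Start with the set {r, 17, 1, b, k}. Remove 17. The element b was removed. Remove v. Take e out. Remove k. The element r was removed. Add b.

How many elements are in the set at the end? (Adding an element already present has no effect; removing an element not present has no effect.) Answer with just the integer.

Answer: 2

Derivation:
Tracking the set through each operation:
Start: {1, 17, b, k, r}
Event 1 (remove 17): removed. Set: {1, b, k, r}
Event 2 (remove b): removed. Set: {1, k, r}
Event 3 (remove v): not present, no change. Set: {1, k, r}
Event 4 (remove e): not present, no change. Set: {1, k, r}
Event 5 (remove k): removed. Set: {1, r}
Event 6 (remove r): removed. Set: {1}
Event 7 (add b): added. Set: {1, b}

Final set: {1, b} (size 2)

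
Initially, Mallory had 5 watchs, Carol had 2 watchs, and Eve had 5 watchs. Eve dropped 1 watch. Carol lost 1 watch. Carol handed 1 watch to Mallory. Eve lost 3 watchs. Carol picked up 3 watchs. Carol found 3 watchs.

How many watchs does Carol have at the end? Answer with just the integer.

Tracking counts step by step:
Start: Mallory=5, Carol=2, Eve=5
Event 1 (Eve -1): Eve: 5 -> 4. State: Mallory=5, Carol=2, Eve=4
Event 2 (Carol -1): Carol: 2 -> 1. State: Mallory=5, Carol=1, Eve=4
Event 3 (Carol -> Mallory, 1): Carol: 1 -> 0, Mallory: 5 -> 6. State: Mallory=6, Carol=0, Eve=4
Event 4 (Eve -3): Eve: 4 -> 1. State: Mallory=6, Carol=0, Eve=1
Event 5 (Carol +3): Carol: 0 -> 3. State: Mallory=6, Carol=3, Eve=1
Event 6 (Carol +3): Carol: 3 -> 6. State: Mallory=6, Carol=6, Eve=1

Carol's final count: 6

Answer: 6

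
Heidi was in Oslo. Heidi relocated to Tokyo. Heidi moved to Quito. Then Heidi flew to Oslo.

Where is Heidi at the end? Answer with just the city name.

Tracking Heidi's location:
Start: Heidi is in Oslo.
After move 1: Oslo -> Tokyo. Heidi is in Tokyo.
After move 2: Tokyo -> Quito. Heidi is in Quito.
After move 3: Quito -> Oslo. Heidi is in Oslo.

Answer: Oslo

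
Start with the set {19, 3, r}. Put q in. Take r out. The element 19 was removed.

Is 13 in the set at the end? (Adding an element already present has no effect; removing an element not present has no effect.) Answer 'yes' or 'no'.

Tracking the set through each operation:
Start: {19, 3, r}
Event 1 (add q): added. Set: {19, 3, q, r}
Event 2 (remove r): removed. Set: {19, 3, q}
Event 3 (remove 19): removed. Set: {3, q}

Final set: {3, q} (size 2)
13 is NOT in the final set.

Answer: no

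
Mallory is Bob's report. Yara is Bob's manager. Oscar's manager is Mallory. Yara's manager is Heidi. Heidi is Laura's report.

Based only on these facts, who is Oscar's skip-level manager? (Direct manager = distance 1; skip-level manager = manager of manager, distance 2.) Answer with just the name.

Answer: Bob

Derivation:
Reconstructing the manager chain from the given facts:
  Laura -> Heidi -> Yara -> Bob -> Mallory -> Oscar
(each arrow means 'manager of the next')
Positions in the chain (0 = top):
  position of Laura: 0
  position of Heidi: 1
  position of Yara: 2
  position of Bob: 3
  position of Mallory: 4
  position of Oscar: 5

Oscar is at position 5; the skip-level manager is 2 steps up the chain, i.e. position 3: Bob.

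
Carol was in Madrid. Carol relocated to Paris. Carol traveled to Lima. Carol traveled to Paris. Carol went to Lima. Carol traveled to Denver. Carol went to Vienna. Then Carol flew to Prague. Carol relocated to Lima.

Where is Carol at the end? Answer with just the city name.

Answer: Lima

Derivation:
Tracking Carol's location:
Start: Carol is in Madrid.
After move 1: Madrid -> Paris. Carol is in Paris.
After move 2: Paris -> Lima. Carol is in Lima.
After move 3: Lima -> Paris. Carol is in Paris.
After move 4: Paris -> Lima. Carol is in Lima.
After move 5: Lima -> Denver. Carol is in Denver.
After move 6: Denver -> Vienna. Carol is in Vienna.
After move 7: Vienna -> Prague. Carol is in Prague.
After move 8: Prague -> Lima. Carol is in Lima.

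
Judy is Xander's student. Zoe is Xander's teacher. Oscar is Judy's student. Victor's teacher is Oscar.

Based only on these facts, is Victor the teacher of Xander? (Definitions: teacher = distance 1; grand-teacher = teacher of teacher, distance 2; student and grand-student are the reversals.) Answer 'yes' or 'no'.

Answer: no

Derivation:
Reconstructing the teacher chain from the given facts:
  Zoe -> Xander -> Judy -> Oscar -> Victor
(each arrow means 'teacher of the next')
Positions in the chain (0 = top):
  position of Zoe: 0
  position of Xander: 1
  position of Judy: 2
  position of Oscar: 3
  position of Victor: 4

Victor is at position 4, Xander is at position 1; signed distance (j - i) = -3.
'teacher' requires j - i = 1. Actual distance is -3, so the relation does NOT hold.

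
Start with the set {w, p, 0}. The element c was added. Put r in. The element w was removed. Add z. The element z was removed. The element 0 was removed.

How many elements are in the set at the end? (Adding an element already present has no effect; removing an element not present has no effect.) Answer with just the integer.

Tracking the set through each operation:
Start: {0, p, w}
Event 1 (add c): added. Set: {0, c, p, w}
Event 2 (add r): added. Set: {0, c, p, r, w}
Event 3 (remove w): removed. Set: {0, c, p, r}
Event 4 (add z): added. Set: {0, c, p, r, z}
Event 5 (remove z): removed. Set: {0, c, p, r}
Event 6 (remove 0): removed. Set: {c, p, r}

Final set: {c, p, r} (size 3)

Answer: 3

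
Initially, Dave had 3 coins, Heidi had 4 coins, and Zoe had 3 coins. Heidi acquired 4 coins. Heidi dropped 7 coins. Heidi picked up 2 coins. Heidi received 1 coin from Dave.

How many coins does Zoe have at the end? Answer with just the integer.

Answer: 3

Derivation:
Tracking counts step by step:
Start: Dave=3, Heidi=4, Zoe=3
Event 1 (Heidi +4): Heidi: 4 -> 8. State: Dave=3, Heidi=8, Zoe=3
Event 2 (Heidi -7): Heidi: 8 -> 1. State: Dave=3, Heidi=1, Zoe=3
Event 3 (Heidi +2): Heidi: 1 -> 3. State: Dave=3, Heidi=3, Zoe=3
Event 4 (Dave -> Heidi, 1): Dave: 3 -> 2, Heidi: 3 -> 4. State: Dave=2, Heidi=4, Zoe=3

Zoe's final count: 3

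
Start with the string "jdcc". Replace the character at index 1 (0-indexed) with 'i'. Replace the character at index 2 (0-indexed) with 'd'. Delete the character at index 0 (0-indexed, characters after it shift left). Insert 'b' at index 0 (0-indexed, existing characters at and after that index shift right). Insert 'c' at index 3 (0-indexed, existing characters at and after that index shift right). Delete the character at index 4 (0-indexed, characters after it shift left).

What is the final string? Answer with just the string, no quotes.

Applying each edit step by step:
Start: "jdcc"
Op 1 (replace idx 1: 'd' -> 'i'): "jdcc" -> "jicc"
Op 2 (replace idx 2: 'c' -> 'd'): "jicc" -> "jidc"
Op 3 (delete idx 0 = 'j'): "jidc" -> "idc"
Op 4 (insert 'b' at idx 0): "idc" -> "bidc"
Op 5 (insert 'c' at idx 3): "bidc" -> "bidcc"
Op 6 (delete idx 4 = 'c'): "bidcc" -> "bidc"

Answer: bidc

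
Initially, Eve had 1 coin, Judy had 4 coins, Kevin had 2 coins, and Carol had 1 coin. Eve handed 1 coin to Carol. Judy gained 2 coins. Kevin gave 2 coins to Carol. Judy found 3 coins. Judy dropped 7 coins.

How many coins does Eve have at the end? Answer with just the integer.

Answer: 0

Derivation:
Tracking counts step by step:
Start: Eve=1, Judy=4, Kevin=2, Carol=1
Event 1 (Eve -> Carol, 1): Eve: 1 -> 0, Carol: 1 -> 2. State: Eve=0, Judy=4, Kevin=2, Carol=2
Event 2 (Judy +2): Judy: 4 -> 6. State: Eve=0, Judy=6, Kevin=2, Carol=2
Event 3 (Kevin -> Carol, 2): Kevin: 2 -> 0, Carol: 2 -> 4. State: Eve=0, Judy=6, Kevin=0, Carol=4
Event 4 (Judy +3): Judy: 6 -> 9. State: Eve=0, Judy=9, Kevin=0, Carol=4
Event 5 (Judy -7): Judy: 9 -> 2. State: Eve=0, Judy=2, Kevin=0, Carol=4

Eve's final count: 0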